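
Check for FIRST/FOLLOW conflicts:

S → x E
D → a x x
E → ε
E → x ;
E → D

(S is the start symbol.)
No FIRST/FOLLOW conflicts.

A FIRST/FOLLOW conflict occurs when a non-terminal N has a nullable alternative N → β (β ⇒* ε) and another alternative N → α with FIRST(α) ∩ FOLLOW(N) ≠ ∅: on such a lookahead the parser cannot decide between expanding α and letting N vanish via β.

Nullable non-terminals: E.
FIRST sets used below: FIRST(D) = { 'a' }

E: nullable alternative(s) E → ε; FOLLOW(E) = { $ }
  E → ε: FIRST \ {ε} = { } — this is the only nullable alternative, skip
  E → x ;: FIRST \ {ε} = { 'x' } — disjoint from FOLLOW(E)
  E → D: FIRST \ {ε} = { 'a' } — disjoint from FOLLOW(E)

D, S have no nullable alternative, so no FIRST/FOLLOW check is needed there.

No FIRST/FOLLOW conflicts found.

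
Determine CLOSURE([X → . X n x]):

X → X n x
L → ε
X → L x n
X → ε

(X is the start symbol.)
To compute CLOSURE, for each item [A → α.Bβ] where B is a non-terminal, add [B → .γ] for all productions B → γ; repeat for the newly added items until nothing changes.

Start with: [X → . X n x]
  [X → . X n x] has the dot before X: add [X → . L x n], [X → .]
  [X → . L x n] has the dot before L: add [L → .]
No further items can be added.

CLOSURE = { [L → .], [X → . L x n], [X → . X n x], [X → .] }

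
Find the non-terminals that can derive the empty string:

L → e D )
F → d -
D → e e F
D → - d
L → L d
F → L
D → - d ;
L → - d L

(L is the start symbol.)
A non-terminal is nullable if it can derive ε (the empty string): either it has an ε-production, or it has a production whose right-hand side consists entirely of nullable non-terminals.

There are no ε-productions, so no non-terminal can derive ε.
No non-terminals are nullable.

Answer: None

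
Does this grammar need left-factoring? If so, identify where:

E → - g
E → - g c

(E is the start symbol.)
Left-factoring is needed when two productions for the same non-terminal
share a common prefix on the right-hand side.

Productions for E:
  E → - g
  E → - g c

Found common prefix '- g' in productions for E

Answer: Yes, E has productions with common prefix '- g'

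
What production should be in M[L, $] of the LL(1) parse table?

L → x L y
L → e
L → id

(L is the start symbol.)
Empty (error entry)

To find M[L, $], we find productions for L where $ is in the predict set (PREDICT(N → α) = (FIRST(α) \ {ε}) ∪ (FOLLOW(N) if α ⇒* ε)).

L → x L y: PREDICT = { 'x' }
L → e: PREDICT = { 'e' }
L → id: PREDICT = { 'id' }

M[L, $] is empty (no production applies)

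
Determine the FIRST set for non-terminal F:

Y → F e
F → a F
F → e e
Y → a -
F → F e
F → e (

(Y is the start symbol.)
To compute FIRST(F), examine every production with F on the left-hand side, reading each right-hand side left to right until a non-nullable symbol is reached.

From F → a F:
  - a is a terminal: add 'a' and stop
From F → e e:
  - e is a terminal: add 'e' and stop
From F → F e:
  - F is the symbol being defined: contributes nothing new
    F is not nullable, so stop
From F → e (:
  - e is a terminal: add 'e' and stop

Collecting: FIRST(F) = { 'a', 'e' }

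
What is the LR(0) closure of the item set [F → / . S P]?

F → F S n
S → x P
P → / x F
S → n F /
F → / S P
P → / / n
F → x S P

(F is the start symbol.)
Start with: [F → / . S P]
  [F → / . S P] has the dot before S: add [S → . x P], [S → . n F /]
No further items can be added.

CLOSURE = { [F → / . S P], [S → . n F /], [S → . x P] }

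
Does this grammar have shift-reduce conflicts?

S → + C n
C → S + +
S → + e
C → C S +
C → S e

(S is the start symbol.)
A shift-reduce conflict occurs when an LR(0) state has both:
  - a complete (reduce) item [A → α .] (dot at the end), and
  - a shift item [B → β . c γ] (dot before a terminal).

Augment with S' → S and build the canonical LR(0) collection (I0 = CLOSURE({[S' → . S]}), then GOTO on every symbol after a dot until no new states appear). It has 12 states:
  I0: { [S → . + C n], [S → . + e], [S' → . S] }  — shift
  I1: { [C → . C S +], [C → . S + +], [C → . S e], [S → + . C n], [S → + . e], [S → . + C n], [S → . + e] }  — shift
  I2: { [S' → S .] }  — accept
  I3: { [C → C . S +], [S → + C . n], [S → . + C n], [S → . + e] }  — shift
  I4: { [C → S . + +], [C → S . e] }  — shift
  I5: { [S → + e .] }  — reduce
  I6: { [C → S + . +] }  — shift
  I7: { [C → S e .] }  — reduce
  I8: { [C → S + + .] }  — reduce
  I9: { [C → C S . +] }  — shift
  I10: { [S → + C n .] }  — reduce
  I11: { [C → C S + .] }  — reduce

No state contains both a complete item and a shift item.

Answer: No shift-reduce conflicts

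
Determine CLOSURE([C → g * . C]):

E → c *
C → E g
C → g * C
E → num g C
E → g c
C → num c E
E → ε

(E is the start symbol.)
{ [C → . E g], [C → . g * C], [C → . num c E], [C → g * . C], [E → . c *], [E → . g c], [E → . num g C], [E → .] }

To compute CLOSURE, for each item [A → α.Bβ] where B is a non-terminal, add [B → .γ] for all productions B → γ; repeat for the newly added items until nothing changes.

Start with: [C → g * . C]
  [C → g * . C] has the dot before C: add [C → . E g], [C → . g * C], [C → . num c E]
  [C → . E g] has the dot before E: add [E → . c *], [E → . num g C], [E → . g c], [E → .]
No further items can be added.

CLOSURE = { [C → . E g], [C → . g * C], [C → . num c E], [C → g * . C], [E → . c *], [E → . g c], [E → . num g C], [E → .] }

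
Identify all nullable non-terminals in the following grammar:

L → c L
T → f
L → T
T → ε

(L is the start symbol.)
{ 'L', 'T' }

A non-terminal is nullable if it can derive ε (the empty string): either it has an ε-production, or it has a production whose right-hand side consists entirely of nullable non-terminals.

ε-productions: T → ε
So T is immediately nullable.
L → T: every symbol on the right is nullable, so L is nullable too.
Every non-terminal is now nullable.
Nullable = { 'L', 'T' }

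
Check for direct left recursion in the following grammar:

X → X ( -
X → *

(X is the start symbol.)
Direct left recursion occurs when N → N α for some non-terminal N (the right-hand side begins with the left-hand side itself).

X → X ( -: LEFT RECURSIVE (starts with X)
X → *: starts with '*'

The grammar has direct left recursion on: X.

Answer: Yes, X is left-recursive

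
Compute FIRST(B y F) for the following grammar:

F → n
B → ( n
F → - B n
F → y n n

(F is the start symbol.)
FIRST sets of the non-terminals involved (from the grammar, by fixed-point iteration):
  FIRST(B) = { '(' }

To compute FIRST(B y F), process the symbols left to right:
Symbol B is a non-terminal. Add FIRST(B) \ {ε} = { '(' }
B is not nullable (ε ∉ FIRST(B)), so stop here.
FIRST(B y F) = { '(' }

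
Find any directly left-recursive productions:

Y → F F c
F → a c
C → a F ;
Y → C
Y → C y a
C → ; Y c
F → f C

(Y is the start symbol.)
Direct left recursion occurs when N → N α for some non-terminal N (the right-hand side begins with the left-hand side itself).

Y → F F c: starts with F
F → a c: starts with a
C → a F ;: starts with a
Y → C: starts with C
Y → C y a: starts with C
C → ; Y c: starts with ';'
F → f C: starts with f

No direct left recursion found.

Answer: No direct left recursion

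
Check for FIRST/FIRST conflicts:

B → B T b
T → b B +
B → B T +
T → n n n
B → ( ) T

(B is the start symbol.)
Yes. B → B T b / B → B T '+' on { '(' }; B → B T b / B → '(' ')' T on { '(' }; B → B T '+' / B → '(' ')' T on { '(' }

FIRST sets of the non-terminals at (or reachable through a nullable prefix from) the front of some alternative:
  FIRST(B) = { '(' }

Productions for B:
  B → B T b: FIRST = { '(' }
  B → B T +: FIRST = { '(' }
  B → ( ) T: FIRST = { '(' }
Productions for T:
  T → b B +: FIRST = { 'b' }
  T → n n n: FIRST = { 'n' }

Conflict for B: B → B T b and B → B T +
  Overlap: { '(' }
Conflict for B: B → B T b and B → ( ) T
  Overlap: { '(' }
Conflict for B: B → B T + and B → ( ) T
  Overlap: { '(' }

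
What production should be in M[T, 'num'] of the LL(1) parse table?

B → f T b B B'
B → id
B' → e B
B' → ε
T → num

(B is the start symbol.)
To find M[T, 'num'], we find productions for T where 'num' is in the predict set (PREDICT(N → α) = (FIRST(α) \ {ε}) ∪ (FOLLOW(N) if α ⇒* ε)).

T → num: PREDICT = { 'num' }
  'num' is in predict set, so this production goes in M[T, 'num']

M[T, 'num'] = T → num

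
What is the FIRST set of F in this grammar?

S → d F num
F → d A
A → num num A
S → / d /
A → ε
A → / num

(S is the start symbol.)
{ 'd' }

To compute FIRST(F), examine every production with F on the left-hand side, reading each right-hand side left to right until a non-nullable symbol is reached.

From F → d A:
  - d is a terminal: add 'd' and stop

Collecting: FIRST(F) = { 'd' }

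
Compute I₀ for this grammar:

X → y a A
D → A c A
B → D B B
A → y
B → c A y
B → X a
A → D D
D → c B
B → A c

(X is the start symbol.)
First, augment the grammar with X' → X
I₀ = CLOSURE({ [X' → . X] }):
  [X' → . X] has the dot before X: add [X → . y a A]
No further items can be added.

I₀ = { [X → . y a A], [X' → . X] }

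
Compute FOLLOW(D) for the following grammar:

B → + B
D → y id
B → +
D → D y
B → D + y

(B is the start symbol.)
{ '+', 'y' }

To compute FOLLOW(D), find every occurrence of D on a right-hand side N → α D β: add FIRST(β) \ {ε}, and if β is empty or nullable also add FOLLOW(N). Iterate to a fixed point.

In D → D y: D is followed by y, add FIRST(y) \ {ε} = { 'y' }
In B → D + y: D is followed by '+' y, add FIRST('+' y) \ {ε} = { '+' }

Taking the union: FOLLOW(D) = { '+', 'y' }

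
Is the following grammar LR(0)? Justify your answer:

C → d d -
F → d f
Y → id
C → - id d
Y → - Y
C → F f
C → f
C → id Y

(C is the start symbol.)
A grammar is LR(0) if no state in the canonical LR(0) collection has:
  - both a shift item (dot before a terminal) and a complete item (shift-reduce conflict), or
  - two or more complete items (reduce-reduce conflict; the accept item [C' → C .] counts as a complete item here).

Augment with C' → C and build the canonical LR(0) collection (I0 = CLOSURE({[C' → . C]}), then GOTO on every symbol after a dot until no new states appear). It has 17 states:
  I0: { [C → . - id d], [C → . F f], [C → . d d -], [C → . f], [C → . id Y], [C' → . C], [F → . d f] }  — shift
  I1: { [C → - . id d] }  — shift
  I2: { [C' → C .] }  — accept
  I3: { [C → F . f] }  — shift
  I4: { [C → d . d -], [F → d . f] }  — shift
  I5: { [C → f .] }  — reduce
  I6: { [C → id . Y], [Y → . - Y], [Y → . id] }  — shift
  I7: { [Y → - . Y], [Y → . - Y], [Y → . id] }  — shift
  I8: { [C → id Y .] }  — reduce
  I9: { [Y → id .] }  — reduce
  I10: { [Y → - Y .] }  — reduce
  I11: { [C → d d . -] }  — shift
  I12: { [F → d f .] }  — reduce
  I13: { [C → d d - .] }  — reduce
  I14: { [C → F f .] }  — reduce
  I15: { [C → - id . d] }  — shift
  I16: { [C → - id d .] }  — reduce

Every state is either a pure shift/goto state or contains exactly one complete item and nothing to shift — no conflicts. The grammar is LR(0).

Answer: Yes, the grammar is LR(0)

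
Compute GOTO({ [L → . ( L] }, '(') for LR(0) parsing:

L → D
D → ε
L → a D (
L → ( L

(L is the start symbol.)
{ [D → .], [L → ( . L], [L → . ( L], [L → . D], [L → . a D (] }

GOTO(I, '(') = CLOSURE({ [A → αX.β] : [A → α.Xβ] ∈ I, X = '(' })

Items with dot before '(', with the dot advanced:
  [L → . ( L] → [L → ( . L]
Closure of the advanced items:
  [L → ( . L] has the dot before L: add [L → . D], [L → . a D (], [L → . ( L]
  [L → . D] has the dot before D: add [D → .]

GOTO = { [D → .], [L → ( . L], [L → . ( L], [L → . D], [L → . a D (] }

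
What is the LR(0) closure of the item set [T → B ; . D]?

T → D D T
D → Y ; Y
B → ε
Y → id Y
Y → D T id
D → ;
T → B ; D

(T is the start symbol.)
{ [D → . ;], [D → . Y ; Y], [T → B ; . D], [Y → . D T id], [Y → . id Y] }

To compute CLOSURE, for each item [A → α.Bβ] where B is a non-terminal, add [B → .γ] for all productions B → γ; repeat for the newly added items until nothing changes.

Start with: [T → B ; . D]
  [T → B ; . D] has the dot before D: add [D → . Y ; Y], [D → . ;]
  [D → . Y ; Y] has the dot before Y: add [Y → . id Y], [Y → . D T id]
No further items can be added.

CLOSURE = { [D → . ;], [D → . Y ; Y], [T → B ; . D], [Y → . D T id], [Y → . id Y] }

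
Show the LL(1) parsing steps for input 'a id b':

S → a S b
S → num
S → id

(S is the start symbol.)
Stack is shown with the top on the left.

Stack    Input     Action
-------------------------
S $      a id b $  output S → a S b
a S b $  a id b $  match 'a'
S b $    id b $    output S → id
id b $   id b $    match 'id'
b $      b $       match 'b'
$        $         accept

The string is accepted.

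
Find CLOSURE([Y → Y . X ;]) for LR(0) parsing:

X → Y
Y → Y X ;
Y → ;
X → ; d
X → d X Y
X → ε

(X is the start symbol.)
To compute CLOSURE, for each item [A → α.Bβ] where B is a non-terminal, add [B → .γ] for all productions B → γ; repeat for the newly added items until nothing changes.

Start with: [Y → Y . X ;]
  [Y → Y . X ;] has the dot before X: add [X → . Y], [X → . ; d], [X → . d X Y], [X → .]
  [X → . Y] has the dot before Y: add [Y → . Y X ;], [Y → . ;]
No further items can be added.

CLOSURE = { [X → . ; d], [X → . Y], [X → . d X Y], [X → .], [Y → . ;], [Y → . Y X ;], [Y → Y . X ;] }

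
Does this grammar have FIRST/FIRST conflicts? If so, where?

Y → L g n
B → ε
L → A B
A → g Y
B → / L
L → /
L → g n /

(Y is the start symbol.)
Yes. L → A B / L → g n '/' on { 'g' }

FIRST sets of the non-terminals at (or reachable through a nullable prefix from) the front of some alternative:
  FIRST(A) = { 'g' }

Productions for B:
  B → ε: FIRST = { ε }
  B → / L: FIRST = { '/' }
Productions for L:
  L → A B: FIRST = { 'g' }
  L → /: FIRST = { '/' }
  L → g n /: FIRST = { 'g' }
Y, A have only one production, so no FIRST/FIRST conflict is possible there.

Conflict for L: L → A B and L → g n /
  Overlap: { 'g' }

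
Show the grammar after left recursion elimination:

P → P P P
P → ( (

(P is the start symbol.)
P → ( ( P'
P' → P P P'
P' → ε

P is directly left-recursive. The standard transformation for
  A → A α₁ | ... | A α_m | β₁ | ... | β_n
is
  A  → β₁ A' | ... | β_n A'
  A' → α₁ A' | ... | α_m A' | ε

P → ( ( becomes P → ( ( P'
P → P P P becomes P' → P P P'
Add P' → ε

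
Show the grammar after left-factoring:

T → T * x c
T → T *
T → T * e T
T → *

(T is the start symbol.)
Left-factoring transforms A → αβ₁ | αβ₂ into A → αA' and A' → β₁ | β₂
(α is the longest common prefix among the alternatives). Repeat until
no nonterminal has two alternatives with a common prefix.

Round 1: T has alternatives sharing prefix 'T *'. Introduce T': T → T * T'
  Add: T' → x c
  Add: T' → ε
  Add: T' → e T

No remaining common prefixes — done.

Resulting grammar:
T → T * T'
T' → x c
T' → ε
T' → e T
T → *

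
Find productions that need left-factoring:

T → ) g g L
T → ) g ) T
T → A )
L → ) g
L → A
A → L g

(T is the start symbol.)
Left-factoring is needed when two productions for the same non-terminal
share a common prefix on the right-hand side.

Productions for T:
  T → ) g g L
  T → ) g ) T
  T → A )
Productions for L:
  L → ) g
  L → A

Found common prefix ') g' in productions for T

Answer: Yes, T has productions with common prefix ') g'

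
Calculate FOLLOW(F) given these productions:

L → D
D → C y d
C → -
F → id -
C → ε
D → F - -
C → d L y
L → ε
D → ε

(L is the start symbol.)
In D → F - -: F is followed by '-' '-', add FIRST('-' '-') \ {ε} = { '-' }

Taking the union: FOLLOW(F) = { '-' }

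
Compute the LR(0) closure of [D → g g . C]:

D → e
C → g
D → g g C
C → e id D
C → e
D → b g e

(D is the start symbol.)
To compute CLOSURE, for each item [A → α.Bβ] where B is a non-terminal, add [B → .γ] for all productions B → γ; repeat for the newly added items until nothing changes.

Start with: [D → g g . C]
  [D → g g . C] has the dot before C: add [C → . g], [C → . e id D], [C → . e]
No further items can be added.

CLOSURE = { [C → . e id D], [C → . e], [C → . g], [D → g g . C] }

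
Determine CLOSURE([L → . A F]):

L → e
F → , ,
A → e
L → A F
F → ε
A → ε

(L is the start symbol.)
{ [A → . e], [A → .], [L → . A F] }

To compute CLOSURE, for each item [A → α.Bβ] where B is a non-terminal, add [B → .γ] for all productions B → γ; repeat for the newly added items until nothing changes.

Start with: [L → . A F]
  [L → . A F] has the dot before A: add [A → . e], [A → .]
No further items can be added.

CLOSURE = { [A → . e], [A → .], [L → . A F] }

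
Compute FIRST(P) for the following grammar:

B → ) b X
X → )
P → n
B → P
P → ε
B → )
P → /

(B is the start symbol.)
{ '/', 'n', ε }

To compute FIRST(P), examine every production with P on the left-hand side, reading each right-hand side left to right until a non-nullable symbol is reached.

From P → n:
  - n is a terminal: add 'n' and stop
From P → ε:
  - ε-production, so ε ∈ FIRST(P)
From P → /:
  - '/' is a terminal: add '/' and stop

Collecting: FIRST(P) = { '/', 'n', ε }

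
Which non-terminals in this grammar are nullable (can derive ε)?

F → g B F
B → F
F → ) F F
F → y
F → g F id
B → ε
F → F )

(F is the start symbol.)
{ 'B' }

A non-terminal is nullable if it can derive ε (the empty string): either it has an ε-production, or it has a production whose right-hand side consists entirely of nullable non-terminals.

ε-productions: B → ε
So B is immediately nullable.
No further non-terminal can be added: every production for the remaining non-terminals contains a terminal or a non-nullable non-terminal.
Nullable = { 'B' }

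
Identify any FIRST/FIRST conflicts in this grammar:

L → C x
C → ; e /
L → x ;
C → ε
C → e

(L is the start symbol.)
A FIRST/FIRST conflict occurs when two productions N → α and N → β for the same non-terminal have FIRST(α) ∩ FIRST(β) ≠ ∅ (with ε ∈ FIRST of a nullable right-hand side, so two nullable alternatives also conflict).

FIRST sets of the non-terminals at (or reachable through a nullable prefix from) the front of some alternative:
  FIRST(C) = { ';', 'e', ε }

Productions for L:
  L → C x: FIRST = { ';', 'e', 'x' }
  L → x ;: FIRST = { 'x' }
Productions for C:
  C → ; e /: FIRST = { ';' }
  C → ε: FIRST = { ε }
  C → e: FIRST = { 'e' }

Conflict for L: L → C x and L → x ;
  Overlap: { 'x' }

Answer: Yes. L → C x / L → x ';' on { 'x' }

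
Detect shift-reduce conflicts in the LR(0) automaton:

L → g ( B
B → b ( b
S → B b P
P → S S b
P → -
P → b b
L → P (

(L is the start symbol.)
No shift-reduce conflicts

A shift-reduce conflict occurs when an LR(0) state has both:
  - a complete (reduce) item [A → α .] (dot at the end), and
  - a shift item [B → β . c γ] (dot before a terminal).

Augment with L' → L and build the canonical LR(0) collection (I0 = CLOSURE({[L' → . L]}), then GOTO on every symbol after a dot until no new states appear). It has 19 states:
  I0: { [B → . b ( b], [L → . P (], [L → . g ( B], [L' → . L], [P → . -], [P → . S S b], [P → . b b], [S → . B b P] }  — shift
  I1: { [P → - .] }  — reduce
  I2: { [S → B . b P] }  — shift
  I3: { [L' → L .] }  — accept
  I4: { [L → P . (] }  — shift
  I5: { [B → . b ( b], [P → S . S b], [S → . B b P] }  — shift
  I6: { [B → b . ( b], [P → b . b] }  — shift
  I7: { [L → g . ( B] }  — shift
  I8: { [B → . b ( b], [L → g ( . B] }  — shift
  I9: { [L → g ( B .] }  — reduce
  I10: { [B → b . ( b] }  — shift
  I11: { [B → b ( . b] }  — shift
  I12: { [B → b ( b .] }  — reduce
  I13: { [P → b b .] }  — reduce
  I14: { [P → S S . b] }  — shift
  I15: { [P → S S b .] }  — reduce
  I16: { [L → P ( .] }  — reduce
  I17: { [B → . b ( b], [P → . -], [P → . S S b], [P → . b b], [S → . B b P], [S → B b . P] }  — shift
  I18: { [S → B b P .] }  — reduce

No state contains both a complete item and a shift item.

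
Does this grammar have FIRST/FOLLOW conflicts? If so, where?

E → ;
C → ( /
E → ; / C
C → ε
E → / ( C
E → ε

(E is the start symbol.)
Nullable non-terminals: C, E.

C: nullable alternative(s) C → ε; FOLLOW(C) = { $ }
  C → ( /: FIRST \ {ε} = { '(' } — disjoint from FOLLOW(C)
  C → ε: FIRST \ {ε} = { } — this is the only nullable alternative, skip

E: nullable alternative(s) E → ε; FOLLOW(E) = { $ }
  E → ;: FIRST \ {ε} = { ';' } — disjoint from FOLLOW(E)
  E → ; / C: FIRST \ {ε} = { ';' } — disjoint from FOLLOW(E)
  E → / ( C: FIRST \ {ε} = { '/' } — disjoint from FOLLOW(E)
  E → ε: FIRST \ {ε} = { } — this is the only nullable alternative, skip

No FIRST/FOLLOW conflicts found.

Answer: No FIRST/FOLLOW conflicts.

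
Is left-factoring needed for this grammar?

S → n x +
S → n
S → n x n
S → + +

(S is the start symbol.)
Left-factoring is needed when two productions for the same non-terminal
share a common prefix on the right-hand side.

Productions for S:
  S → n x +
  S → n
  S → n x n
  S → + +

Found common prefix 'n' in productions for S

Answer: Yes, S has productions with common prefix 'n'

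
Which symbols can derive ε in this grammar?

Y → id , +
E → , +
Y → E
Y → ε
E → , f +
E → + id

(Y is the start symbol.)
ε-productions: Y → ε
So Y is immediately nullable.
No further non-terminal can be added: every production for the remaining non-terminals contains a terminal or a non-nullable non-terminal.
Nullable = { 'Y' }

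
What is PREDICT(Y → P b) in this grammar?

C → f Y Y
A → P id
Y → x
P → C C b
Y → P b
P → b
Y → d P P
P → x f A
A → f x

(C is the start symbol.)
PREDICT(Y → P b) = (FIRST(RHS) \ {ε}) ∪ (FOLLOW(Y) if ε ∈ FIRST(RHS), i.e. RHS ⇒* ε)
FIRST(P) = { 'b', 'f', 'x' }
FIRST(P b) = { 'b', 'f', 'x' }
ε ∉ FIRST(P b), so FOLLOW(Y) is not added.
PREDICT(Y → P b) = { 'b', 'f', 'x' }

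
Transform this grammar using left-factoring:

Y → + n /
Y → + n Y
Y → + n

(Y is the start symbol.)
Y → + n Y'
Y' → /
Y' → Y
Y' → ε

Left-factoring transforms A → αβ₁ | αβ₂ into A → αA' and A' → β₁ | β₂
(α is the longest common prefix among the alternatives). Repeat until
no nonterminal has two alternatives with a common prefix.

Round 1: Y has alternatives sharing prefix '+ n'. Introduce Y': Y → + n Y'
  Add: Y' → /
  Add: Y' → Y
  Add: Y' → ε

No remaining common prefixes — done.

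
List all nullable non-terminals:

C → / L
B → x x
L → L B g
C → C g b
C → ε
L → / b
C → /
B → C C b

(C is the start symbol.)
{ 'C' }

A non-terminal is nullable if it can derive ε (the empty string): either it has an ε-production, or it has a production whose right-hand side consists entirely of nullable non-terminals.

ε-productions: C → ε
So C is immediately nullable.
No further non-terminal can be added: every production for the remaining non-terminals contains a terminal or a non-nullable non-terminal.
Nullable = { 'C' }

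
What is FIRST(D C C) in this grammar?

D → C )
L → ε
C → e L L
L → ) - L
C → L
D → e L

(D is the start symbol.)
{ ')', 'e' }

FIRST sets of the non-terminals involved (from the grammar, by fixed-point iteration):
  FIRST(D) = { ')', 'e' }

To compute FIRST(D C C), process the symbols left to right:
Symbol D is a non-terminal. Add FIRST(D) \ {ε} = { ')', 'e' }
D is not nullable (ε ∉ FIRST(D)), so stop here.
FIRST(D C C) = { ')', 'e' }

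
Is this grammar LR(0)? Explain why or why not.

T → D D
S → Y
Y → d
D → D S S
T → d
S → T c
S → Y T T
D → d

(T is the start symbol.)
A grammar is LR(0) if no state in the canonical LR(0) collection has:
  - both a shift item (dot before a terminal) and a complete item (shift-reduce conflict), or
  - two or more complete items (reduce-reduce conflict; the accept item [T' → T .] counts as a complete item here).

Augment with T' → T and build the canonical LR(0) collection (I0 = CLOSURE({[T' → . T]}), then GOTO on every symbol after a dot until no new states appear). It has 13 states:
  I0: { [D → . D S S], [D → . d], [T → . D D], [T → . d], [T' → . T] }  — shift
  I1: { [D → . D S S], [D → . d], [D → D . S S], [S → . T c], [S → . Y T T], [S → . Y], [T → . D D], [T → . d], [T → D . D], [Y → . d] }  — shift
  I2: { [T' → T .] }  — accept
  I3: { [D → d .], [T → d .] }  — 2 reduces
  I4: { [D → . D S S], [D → . d], [D → D . S S], [S → . T c], [S → . Y T T], [S → . Y], [T → . D D], [T → . d], [T → D . D], [T → D D .], [Y → . d] }  — shift, reduce
  I5: { [D → . D S S], [D → . d], [D → D S . S], [S → . T c], [S → . Y T T], [S → . Y], [T → . D D], [T → . d], [Y → . d] }  — shift
  I6: { [S → T . c] }  — shift
  I7: { [D → . D S S], [D → . d], [S → Y . T T], [S → Y .], [T → . D D], [T → . d] }  — shift, reduce
  I8: { [D → d .], [T → d .], [Y → d .] }  — 3 reduces
  I9: { [D → . D S S], [D → . d], [S → Y T . T], [T → . D D], [T → . d] }  — shift
  I10: { [S → Y T T .] }  — reduce
  I11: { [S → T c .] }  — reduce
  I12: { [D → D S S .] }  — reduce

Conflict in state I3:
  Reduce-reduce conflict: [D → d .] and [T → d .]
So the grammar is NOT LR(0).

Answer: No. Reduce-reduce conflict: [D → d .] and [T → d .]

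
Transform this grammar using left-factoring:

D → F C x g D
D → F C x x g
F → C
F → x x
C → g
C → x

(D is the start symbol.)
Left-factoring transforms A → αβ₁ | αβ₂ into A → αA' and A' → β₁ | β₂
(α is the longest common prefix among the alternatives). Repeat until
no nonterminal has two alternatives with a common prefix.

Round 1: D has alternatives sharing prefix 'F C x'. Introduce D': D → F C x D'
  Add: D' → g D
  Add: D' → x g

No remaining common prefixes — done.

Resulting grammar:
D → F C x D'
D' → g D
D' → x g
F → C
F → x x
C → g
C → x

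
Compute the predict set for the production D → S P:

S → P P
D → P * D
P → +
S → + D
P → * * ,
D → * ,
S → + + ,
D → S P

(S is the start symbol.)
PREDICT(D → S P) = (FIRST(RHS) \ {ε}) ∪ (FOLLOW(D) if ε ∈ FIRST(RHS), i.e. RHS ⇒* ε)
FIRST(S) = { '*', '+' }
FIRST(S P) = { '*', '+' }
ε ∉ FIRST(S P), so FOLLOW(D) is not added.
PREDICT(D → S P) = { '*', '+' }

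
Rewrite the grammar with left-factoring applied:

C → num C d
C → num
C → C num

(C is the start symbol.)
C → num C'
C' → C d
C' → ε
C → C num

Left-factoring transforms A → αβ₁ | αβ₂ into A → αA' and A' → β₁ | β₂
(α is the longest common prefix among the alternatives). Repeat until
no nonterminal has two alternatives with a common prefix.

Round 1: C has alternatives sharing prefix 'num'. Introduce C': C → num C'
  Add: C' → C d
  Add: C' → ε

No remaining common prefixes — done.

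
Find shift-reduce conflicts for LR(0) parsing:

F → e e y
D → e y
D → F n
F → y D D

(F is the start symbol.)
No shift-reduce conflicts

Augment with F' → F and build the canonical LR(0) collection (I0 = CLOSURE({[F' → . F]}), then GOTO on every symbol after a dot until no new states appear). It has 12 states:
  I0: { [F → . e e y], [F → . y D D], [F' → . F] }  — shift
  I1: { [F' → F .] }  — accept
  I2: { [F → e . e y] }  — shift
  I3: { [D → . F n], [D → . e y], [F → . e e y], [F → . y D D], [F → y . D D] }  — shift
  I4: { [D → . F n], [D → . e y], [F → . e e y], [F → . y D D], [F → y D . D] }  — shift
  I5: { [D → F . n] }  — shift
  I6: { [D → e . y], [F → e . e y] }  — shift
  I7: { [F → e e . y] }  — shift
  I8: { [D → e y .] }  — reduce
  I9: { [F → e e y .] }  — reduce
  I10: { [D → F n .] }  — reduce
  I11: { [F → y D D .] }  — reduce

No state contains both a complete item and a shift item.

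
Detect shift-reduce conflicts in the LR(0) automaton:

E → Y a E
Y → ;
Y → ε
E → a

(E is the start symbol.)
Yes — I0: [Y → .] vs [E → . a]; I5: [Y → .] vs [E → . a]

A shift-reduce conflict occurs when an LR(0) state has both:
  - a complete (reduce) item [A → α .] (dot at the end), and
  - a shift item [B → β . c γ] (dot before a terminal).

Augment with E' → E and build the canonical LR(0) collection (I0 = CLOSURE({[E' → . E]}), then GOTO on every symbol after a dot until no new states appear). It has 7 states:
  I0: { [E → . Y a E], [E → . a], [E' → . E], [Y → . ;], [Y → .] }  — shift, reduce
  I1: { [Y → ; .] }  — reduce
  I2: { [E' → E .] }  — accept
  I3: { [E → Y . a E] }  — shift
  I4: { [E → a .] }  — reduce
  I5: { [E → . Y a E], [E → . a], [E → Y a . E], [Y → . ;], [Y → .] }  — shift, reduce
  I6: { [E → Y a E .] }  — reduce

I0 contains reduce item [Y → .] and shift items [E → . a], [Y → . ;] — shift-reduce conflict.
I5 contains reduce item [Y → .] and shift items [E → . a], [Y → . ;] — shift-reduce conflict.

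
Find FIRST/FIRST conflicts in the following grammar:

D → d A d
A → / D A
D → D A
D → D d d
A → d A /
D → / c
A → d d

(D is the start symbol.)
FIRST sets of the non-terminals at (or reachable through a nullable prefix from) the front of some alternative:
  FIRST(D) = { '/', 'd' }

Productions for D:
  D → d A d: FIRST = { 'd' }
  D → D A: FIRST = { '/', 'd' }
  D → D d d: FIRST = { '/', 'd' }
  D → / c: FIRST = { '/' }
Productions for A:
  A → / D A: FIRST = { '/' }
  A → d A /: FIRST = { 'd' }
  A → d d: FIRST = { 'd' }

Conflict for D: D → d A d and D → D A
  Overlap: { 'd' }
Conflict for D: D → d A d and D → D d d
  Overlap: { 'd' }
Conflict for D: D → D A and D → D d d
  Overlap: { '/', 'd' }
Conflict for D: D → D A and D → / c
  Overlap: { '/' }
Conflict for D: D → D d d and D → / c
  Overlap: { '/' }
Conflict for A: A → d A / and A → d d
  Overlap: { 'd' }

Answer: Yes. D → d A d / D → D A on { 'd' }; D → d A d / D → D d d on { 'd' }; D → D A / D → D d d on { '/', 'd' }; D → D A / D → '/' c on { '/' }; D → D d d / D → '/' c on { '/' }; A → d A '/' / A → d d on { 'd' }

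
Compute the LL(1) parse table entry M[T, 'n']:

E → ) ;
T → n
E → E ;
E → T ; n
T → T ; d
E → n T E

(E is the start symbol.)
T → n, T → T ; d

To find M[T, 'n'], we find productions for T where 'n' is in the predict set (PREDICT(N → α) = (FIRST(α) \ {ε}) ∪ (FOLLOW(N) if α ⇒* ε)).

Relevant sets:
  FIRST(T) = { 'n' }

T → n: PREDICT = { 'n' }
  'n' is in predict set, so this production goes in M[T, 'n']
T → T ; d: PREDICT = { 'n' }
  'n' is in predict set, so this production goes in M[T, 'n']

M[T, 'n'] = T → n, T → T ; d  (a multiply-defined cell — the grammar is not LL(1))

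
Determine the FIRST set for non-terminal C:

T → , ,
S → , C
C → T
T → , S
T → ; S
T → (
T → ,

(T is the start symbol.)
{ '(', ',', ';' }

FIRST sets of the other non-terminals involved (by the same procedure, iterated to a fixed point):
  FIRST(T) = { '(', ',', ';' }

From C → T:
  - T is a non-terminal: add FIRST(T) \ {ε} = { '(', ',', ';' }
    T is not nullable, so stop

Collecting: FIRST(C) = { '(', ',', ';' }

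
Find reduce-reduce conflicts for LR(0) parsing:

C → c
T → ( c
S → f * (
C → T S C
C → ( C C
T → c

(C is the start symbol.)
Yes — I4: [C → c .] vs [T → c .]; I11: [C → c .] vs [T → ( c .]

Augment with C' → C and build the canonical LR(0) collection (I0 = CLOSURE({[C' → . C]}), then GOTO on every symbol after a dot until no new states appear). It has 13 states:
  I0: { [C → . ( C C], [C → . T S C], [C → . c], [C' → . C], [T → . ( c], [T → . c] }  — shift
  I1: { [C → ( . C C], [C → . ( C C], [C → . T S C], [C → . c], [T → ( . c], [T → . ( c], [T → . c] }  — shift
  I2: { [C' → C .] }  — accept
  I3: { [C → T . S C], [S → . f * (] }  — shift
  I4: { [C → c .], [T → c .] }  — 2 reduces
  I5: { [C → . ( C C], [C → . T S C], [C → . c], [C → T S . C], [T → . ( c], [T → . c] }  — shift
  I6: { [S → f . * (] }  — shift
  I7: { [S → f * . (] }  — shift
  I8: { [S → f * ( .] }  — reduce
  I9: { [C → T S C .] }  — reduce
  I10: { [C → ( C . C], [C → . ( C C], [C → . T S C], [C → . c], [T → . ( c], [T → . c] }  — shift
  I11: { [C → c .], [T → ( c .], [T → c .] }  — 3 reduces
  I12: { [C → ( C C .] }  — reduce

I4 contains complete items [C → c .], [T → c .] — reduce-reduce conflict.
I11 contains complete items [C → c .], [T → ( c .], [T → c .] — reduce-reduce conflict.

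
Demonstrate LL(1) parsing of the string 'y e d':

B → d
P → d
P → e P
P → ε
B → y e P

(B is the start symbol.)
LL(1) parsing maintains a stack (initially the start symbol over $) and the input. At each step: if the stack top is a terminal, match it against the current input token; if it is a non-terminal N, replace it with the RHS of M[N, lookahead] (the unique production whose predict set contains the lookahead).

Stack is shown with the top on the left.

Stack    Input    Action
------------------------
B $      y e d $  output B → y e P
y e P $  y e d $  match 'y'
e P $    e d $    match 'e'
P $      d $      output P → d
d $      d $      match 'd'
$        $        accept

The string is accepted.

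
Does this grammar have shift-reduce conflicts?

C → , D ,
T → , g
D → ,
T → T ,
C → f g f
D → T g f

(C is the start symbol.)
A shift-reduce conflict occurs when an LR(0) state has both:
  - a complete (reduce) item [A → α .] (dot at the end), and
  - a shift item [B → β . c γ] (dot before a terminal).

Augment with C' → C and build the canonical LR(0) collection (I0 = CLOSURE({[C' → . C]}), then GOTO on every symbol after a dot until no new states appear). It has 14 states:
  I0: { [C → . , D ,], [C → . f g f], [C' → . C] }  — shift
  I1: { [C → , . D ,], [D → . ,], [D → . T g f], [T → . , g], [T → . T ,] }  — shift
  I2: { [C' → C .] }  — accept
  I3: { [C → f . g f] }  — shift
  I4: { [C → f g . f] }  — shift
  I5: { [C → f g f .] }  — reduce
  I6: { [D → , .], [T → , . g] }  — shift, reduce
  I7: { [C → , D . ,] }  — shift
  I8: { [D → T . g f], [T → T . ,] }  — shift
  I9: { [T → T , .] }  — reduce
  I10: { [D → T g . f] }  — shift
  I11: { [D → T g f .] }  — reduce
  I12: { [C → , D , .] }  — reduce
  I13: { [T → , g .] }  — reduce

I6 contains reduce item [D → , .] and shift item [T → , . g] — shift-reduce conflict.

Answer: Yes — I6: [D → , .] vs [T → , . g]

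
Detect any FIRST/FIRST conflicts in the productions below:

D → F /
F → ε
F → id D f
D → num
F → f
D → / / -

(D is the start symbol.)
A FIRST/FIRST conflict occurs when two productions N → α and N → β for the same non-terminal have FIRST(α) ∩ FIRST(β) ≠ ∅ (with ε ∈ FIRST of a nullable right-hand side, so two nullable alternatives also conflict).

FIRST sets of the non-terminals at (or reachable through a nullable prefix from) the front of some alternative:
  FIRST(F) = { 'f', 'id', ε }

Productions for D:
  D → F /: FIRST = { '/', 'f', 'id' }
  D → num: FIRST = { 'num' }
  D → / / -: FIRST = { '/' }
Productions for F:
  F → ε: FIRST = { ε }
  F → id D f: FIRST = { 'id' }
  F → f: FIRST = { 'f' }

Conflict for D: D → F / and D → / / -
  Overlap: { '/' }

Answer: Yes. D → F '/' / D → '/' '/' '-' on { '/' }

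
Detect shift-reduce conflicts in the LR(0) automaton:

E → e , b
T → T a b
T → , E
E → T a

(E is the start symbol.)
Augment with E' → E and build the canonical LR(0) collection (I0 = CLOSURE({[E' → . E]}), then GOTO on every symbol after a dot until no new states appear). It has 10 states:
  I0: { [E → . T a], [E → . e , b], [E' → . E], [T → . , E], [T → . T a b] }  — shift
  I1: { [E → . T a], [E → . e , b], [T → , . E], [T → . , E], [T → . T a b] }  — shift
  I2: { [E' → E .] }  — accept
  I3: { [E → T . a], [T → T . a b] }  — shift
  I4: { [E → e . , b] }  — shift
  I5: { [E → e , . b] }  — shift
  I6: { [E → e , b .] }  — reduce
  I7: { [E → T a .], [T → T a . b] }  — shift, reduce
  I8: { [T → T a b .] }  — reduce
  I9: { [T → , E .] }  — reduce

I7 contains reduce item [E → T a .] and shift item [T → T a . b] — shift-reduce conflict.

Answer: Yes — I7: [E → T a .] vs [T → T a . b]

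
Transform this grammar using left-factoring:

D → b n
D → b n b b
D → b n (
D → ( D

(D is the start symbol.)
Left-factoring transforms A → αβ₁ | αβ₂ into A → αA' and A' → β₁ | β₂
(α is the longest common prefix among the alternatives). Repeat until
no nonterminal has two alternatives with a common prefix.

Round 1: D has alternatives sharing prefix 'b n'. Introduce D': D → b n D'
  Add: D' → ε
  Add: D' → b b
  Add: D' → (

No remaining common prefixes — done.

Resulting grammar:
D → b n D'
D' → ε
D' → b b
D' → (
D → ( D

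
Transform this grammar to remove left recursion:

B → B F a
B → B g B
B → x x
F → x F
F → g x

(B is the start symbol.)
B is directly left-recursive. The standard transformation for
  A → A α₁ | ... | A α_m | β₁ | ... | β_n
is
  A  → β₁ A' | ... | β_n A'
  A' → α₁ A' | ... | α_m A' | ε

B → x x becomes B → x x B'
B → B F a becomes B' → F a B'
B → B g B becomes B' → g B B'
Add B' → ε

Productions for other non-terminals are unchanged:
  F → x F
  F → g x

Resulting grammar:
B → x x B'
B' → F a B'
B' → g B B'
B' → ε
F → x F
F → g x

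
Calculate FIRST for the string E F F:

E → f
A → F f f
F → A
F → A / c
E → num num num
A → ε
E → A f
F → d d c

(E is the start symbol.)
FIRST sets of the non-terminals involved (from the grammar, by fixed-point iteration):
  FIRST(E) = { '/', 'd', 'f', 'num' }

To compute FIRST(E F F), process the symbols left to right:
Symbol E is a non-terminal. Add FIRST(E) \ {ε} = { '/', 'd', 'f', 'num' }
E is not nullable (ε ∉ FIRST(E)), so stop here.
FIRST(E F F) = { '/', 'd', 'f', 'num' }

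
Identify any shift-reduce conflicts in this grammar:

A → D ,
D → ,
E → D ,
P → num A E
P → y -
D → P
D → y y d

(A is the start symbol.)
A shift-reduce conflict occurs when an LR(0) state has both:
  - a complete (reduce) item [A → α .] (dot at the end), and
  - a shift item [B → β . c γ] (dot before a terminal).

Augment with A' → A and build the canonical LR(0) collection (I0 = CLOSURE({[A' → . A]}), then GOTO on every symbol after a dot until no new states appear). It has 15 states:
  I0: { [A → . D ,], [A' → . A], [D → . ,], [D → . P], [D → . y y d], [P → . num A E], [P → . y -] }  — shift
  I1: { [D → , .] }  — reduce
  I2: { [A' → A .] }  — accept
  I3: { [A → D . ,] }  — shift
  I4: { [D → P .] }  — reduce
  I5: { [A → . D ,], [D → . ,], [D → . P], [D → . y y d], [P → . num A E], [P → . y -], [P → num . A E] }  — shift
  I6: { [D → y . y d], [P → y . -] }  — shift
  I7: { [P → y - .] }  — reduce
  I8: { [D → y y . d] }  — shift
  I9: { [D → y y d .] }  — reduce
  I10: { [D → . ,], [D → . P], [D → . y y d], [E → . D ,], [P → . num A E], [P → . y -], [P → num A . E] }  — shift
  I11: { [E → D . ,] }  — shift
  I12: { [P → num A E .] }  — reduce
  I13: { [E → D , .] }  — reduce
  I14: { [A → D , .] }  — reduce

No state contains both a complete item and a shift item.

Answer: No shift-reduce conflicts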